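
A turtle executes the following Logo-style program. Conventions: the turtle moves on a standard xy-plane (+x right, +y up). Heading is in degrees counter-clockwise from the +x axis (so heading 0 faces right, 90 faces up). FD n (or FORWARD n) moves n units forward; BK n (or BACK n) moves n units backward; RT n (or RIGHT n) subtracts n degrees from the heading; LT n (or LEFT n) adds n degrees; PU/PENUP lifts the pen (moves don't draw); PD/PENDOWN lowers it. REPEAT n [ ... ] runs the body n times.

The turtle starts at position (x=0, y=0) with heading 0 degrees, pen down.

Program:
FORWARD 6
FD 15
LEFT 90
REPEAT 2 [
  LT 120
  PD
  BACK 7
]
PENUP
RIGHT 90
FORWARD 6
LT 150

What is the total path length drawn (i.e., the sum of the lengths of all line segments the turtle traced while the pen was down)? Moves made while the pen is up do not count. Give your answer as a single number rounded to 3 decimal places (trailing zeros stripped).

Answer: 35

Derivation:
Executing turtle program step by step:
Start: pos=(0,0), heading=0, pen down
FD 6: (0,0) -> (6,0) [heading=0, draw]
FD 15: (6,0) -> (21,0) [heading=0, draw]
LT 90: heading 0 -> 90
REPEAT 2 [
  -- iteration 1/2 --
  LT 120: heading 90 -> 210
  PD: pen down
  BK 7: (21,0) -> (27.062,3.5) [heading=210, draw]
  -- iteration 2/2 --
  LT 120: heading 210 -> 330
  PD: pen down
  BK 7: (27.062,3.5) -> (21,7) [heading=330, draw]
]
PU: pen up
RT 90: heading 330 -> 240
FD 6: (21,7) -> (18,1.804) [heading=240, move]
LT 150: heading 240 -> 30
Final: pos=(18,1.804), heading=30, 4 segment(s) drawn

Segment lengths:
  seg 1: (0,0) -> (6,0), length = 6
  seg 2: (6,0) -> (21,0), length = 15
  seg 3: (21,0) -> (27.062,3.5), length = 7
  seg 4: (27.062,3.5) -> (21,7), length = 7
Total = 35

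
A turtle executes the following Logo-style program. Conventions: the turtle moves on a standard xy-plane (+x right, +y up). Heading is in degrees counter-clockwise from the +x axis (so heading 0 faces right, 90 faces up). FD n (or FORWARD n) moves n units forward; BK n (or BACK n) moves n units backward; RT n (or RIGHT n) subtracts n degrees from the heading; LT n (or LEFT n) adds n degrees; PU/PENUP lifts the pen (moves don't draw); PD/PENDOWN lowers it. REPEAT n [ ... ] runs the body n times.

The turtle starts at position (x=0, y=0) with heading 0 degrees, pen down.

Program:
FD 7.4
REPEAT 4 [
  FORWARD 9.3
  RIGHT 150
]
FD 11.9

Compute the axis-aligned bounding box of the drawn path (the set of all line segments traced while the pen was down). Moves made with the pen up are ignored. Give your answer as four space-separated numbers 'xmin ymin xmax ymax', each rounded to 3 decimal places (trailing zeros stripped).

Answer: 0 -5.896 16.7 4.41

Derivation:
Executing turtle program step by step:
Start: pos=(0,0), heading=0, pen down
FD 7.4: (0,0) -> (7.4,0) [heading=0, draw]
REPEAT 4 [
  -- iteration 1/4 --
  FD 9.3: (7.4,0) -> (16.7,0) [heading=0, draw]
  RT 150: heading 0 -> 210
  -- iteration 2/4 --
  FD 9.3: (16.7,0) -> (8.646,-4.65) [heading=210, draw]
  RT 150: heading 210 -> 60
  -- iteration 3/4 --
  FD 9.3: (8.646,-4.65) -> (13.296,3.404) [heading=60, draw]
  RT 150: heading 60 -> 270
  -- iteration 4/4 --
  FD 9.3: (13.296,3.404) -> (13.296,-5.896) [heading=270, draw]
  RT 150: heading 270 -> 120
]
FD 11.9: (13.296,-5.896) -> (7.346,4.41) [heading=120, draw]
Final: pos=(7.346,4.41), heading=120, 6 segment(s) drawn

Segment endpoints: x in {0, 7.346, 7.4, 8.646, 13.296, 13.296, 16.7}, y in {-5.896, -4.65, 0, 3.404, 4.41}
xmin=0, ymin=-5.896, xmax=16.7, ymax=4.41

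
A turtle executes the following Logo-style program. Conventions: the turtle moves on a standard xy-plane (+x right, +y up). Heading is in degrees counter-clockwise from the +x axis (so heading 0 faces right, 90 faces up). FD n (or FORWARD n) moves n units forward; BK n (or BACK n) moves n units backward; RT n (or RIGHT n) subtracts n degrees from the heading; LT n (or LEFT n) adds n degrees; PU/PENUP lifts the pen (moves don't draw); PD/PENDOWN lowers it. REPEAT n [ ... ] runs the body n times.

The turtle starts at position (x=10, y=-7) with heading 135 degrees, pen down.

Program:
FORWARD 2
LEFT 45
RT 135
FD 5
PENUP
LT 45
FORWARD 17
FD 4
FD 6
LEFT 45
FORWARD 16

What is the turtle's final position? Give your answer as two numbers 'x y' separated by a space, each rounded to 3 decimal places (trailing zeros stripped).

Executing turtle program step by step:
Start: pos=(10,-7), heading=135, pen down
FD 2: (10,-7) -> (8.586,-5.586) [heading=135, draw]
LT 45: heading 135 -> 180
RT 135: heading 180 -> 45
FD 5: (8.586,-5.586) -> (12.121,-2.05) [heading=45, draw]
PU: pen up
LT 45: heading 45 -> 90
FD 17: (12.121,-2.05) -> (12.121,14.95) [heading=90, move]
FD 4: (12.121,14.95) -> (12.121,18.95) [heading=90, move]
FD 6: (12.121,18.95) -> (12.121,24.95) [heading=90, move]
LT 45: heading 90 -> 135
FD 16: (12.121,24.95) -> (0.808,36.263) [heading=135, move]
Final: pos=(0.808,36.263), heading=135, 2 segment(s) drawn

Answer: 0.808 36.263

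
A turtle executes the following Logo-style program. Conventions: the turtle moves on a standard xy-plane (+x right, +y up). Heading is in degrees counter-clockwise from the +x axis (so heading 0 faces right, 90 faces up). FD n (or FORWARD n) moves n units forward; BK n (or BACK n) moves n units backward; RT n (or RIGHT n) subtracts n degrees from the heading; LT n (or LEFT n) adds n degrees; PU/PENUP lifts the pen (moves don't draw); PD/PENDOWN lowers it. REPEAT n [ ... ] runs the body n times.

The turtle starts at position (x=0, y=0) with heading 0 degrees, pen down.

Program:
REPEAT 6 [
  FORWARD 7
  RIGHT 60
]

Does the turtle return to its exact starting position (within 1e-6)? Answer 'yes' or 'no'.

Answer: yes

Derivation:
Executing turtle program step by step:
Start: pos=(0,0), heading=0, pen down
REPEAT 6 [
  -- iteration 1/6 --
  FD 7: (0,0) -> (7,0) [heading=0, draw]
  RT 60: heading 0 -> 300
  -- iteration 2/6 --
  FD 7: (7,0) -> (10.5,-6.062) [heading=300, draw]
  RT 60: heading 300 -> 240
  -- iteration 3/6 --
  FD 7: (10.5,-6.062) -> (7,-12.124) [heading=240, draw]
  RT 60: heading 240 -> 180
  -- iteration 4/6 --
  FD 7: (7,-12.124) -> (0,-12.124) [heading=180, draw]
  RT 60: heading 180 -> 120
  -- iteration 5/6 --
  FD 7: (0,-12.124) -> (-3.5,-6.062) [heading=120, draw]
  RT 60: heading 120 -> 60
  -- iteration 6/6 --
  FD 7: (-3.5,-6.062) -> (0,0) [heading=60, draw]
  RT 60: heading 60 -> 0
]
Final: pos=(0,0), heading=0, 6 segment(s) drawn

Start position: (0, 0)
Final position: (0, 0)
Distance = 0; < 1e-6 -> CLOSED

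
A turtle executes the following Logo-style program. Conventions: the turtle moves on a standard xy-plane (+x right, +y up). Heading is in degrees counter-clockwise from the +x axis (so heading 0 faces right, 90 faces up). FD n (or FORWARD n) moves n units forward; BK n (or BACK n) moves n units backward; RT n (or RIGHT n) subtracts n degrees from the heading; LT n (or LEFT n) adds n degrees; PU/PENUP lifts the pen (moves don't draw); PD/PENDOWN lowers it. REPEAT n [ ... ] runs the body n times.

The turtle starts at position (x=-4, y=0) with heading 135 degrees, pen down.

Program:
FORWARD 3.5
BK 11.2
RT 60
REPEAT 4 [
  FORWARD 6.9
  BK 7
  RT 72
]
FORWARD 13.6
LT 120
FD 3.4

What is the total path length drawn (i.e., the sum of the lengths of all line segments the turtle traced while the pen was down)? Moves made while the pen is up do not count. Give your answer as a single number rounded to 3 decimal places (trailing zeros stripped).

Answer: 87.3

Derivation:
Executing turtle program step by step:
Start: pos=(-4,0), heading=135, pen down
FD 3.5: (-4,0) -> (-6.475,2.475) [heading=135, draw]
BK 11.2: (-6.475,2.475) -> (1.445,-5.445) [heading=135, draw]
RT 60: heading 135 -> 75
REPEAT 4 [
  -- iteration 1/4 --
  FD 6.9: (1.445,-5.445) -> (3.231,1.22) [heading=75, draw]
  BK 7: (3.231,1.22) -> (1.419,-5.541) [heading=75, draw]
  RT 72: heading 75 -> 3
  -- iteration 2/4 --
  FD 6.9: (1.419,-5.541) -> (8.309,-5.18) [heading=3, draw]
  BK 7: (8.309,-5.18) -> (1.319,-5.547) [heading=3, draw]
  RT 72: heading 3 -> 291
  -- iteration 3/4 --
  FD 6.9: (1.319,-5.547) -> (3.792,-11.988) [heading=291, draw]
  BK 7: (3.792,-11.988) -> (1.283,-5.453) [heading=291, draw]
  RT 72: heading 291 -> 219
  -- iteration 4/4 --
  FD 6.9: (1.283,-5.453) -> (-4.079,-9.796) [heading=219, draw]
  BK 7: (-4.079,-9.796) -> (1.361,-5.39) [heading=219, draw]
  RT 72: heading 219 -> 147
]
FD 13.6: (1.361,-5.39) -> (-10.045,2.017) [heading=147, draw]
LT 120: heading 147 -> 267
FD 3.4: (-10.045,2.017) -> (-10.223,-1.379) [heading=267, draw]
Final: pos=(-10.223,-1.379), heading=267, 12 segment(s) drawn

Segment lengths:
  seg 1: (-4,0) -> (-6.475,2.475), length = 3.5
  seg 2: (-6.475,2.475) -> (1.445,-5.445), length = 11.2
  seg 3: (1.445,-5.445) -> (3.231,1.22), length = 6.9
  seg 4: (3.231,1.22) -> (1.419,-5.541), length = 7
  seg 5: (1.419,-5.541) -> (8.309,-5.18), length = 6.9
  seg 6: (8.309,-5.18) -> (1.319,-5.547), length = 7
  seg 7: (1.319,-5.547) -> (3.792,-11.988), length = 6.9
  seg 8: (3.792,-11.988) -> (1.283,-5.453), length = 7
  seg 9: (1.283,-5.453) -> (-4.079,-9.796), length = 6.9
  seg 10: (-4.079,-9.796) -> (1.361,-5.39), length = 7
  seg 11: (1.361,-5.39) -> (-10.045,2.017), length = 13.6
  seg 12: (-10.045,2.017) -> (-10.223,-1.379), length = 3.4
Total = 87.3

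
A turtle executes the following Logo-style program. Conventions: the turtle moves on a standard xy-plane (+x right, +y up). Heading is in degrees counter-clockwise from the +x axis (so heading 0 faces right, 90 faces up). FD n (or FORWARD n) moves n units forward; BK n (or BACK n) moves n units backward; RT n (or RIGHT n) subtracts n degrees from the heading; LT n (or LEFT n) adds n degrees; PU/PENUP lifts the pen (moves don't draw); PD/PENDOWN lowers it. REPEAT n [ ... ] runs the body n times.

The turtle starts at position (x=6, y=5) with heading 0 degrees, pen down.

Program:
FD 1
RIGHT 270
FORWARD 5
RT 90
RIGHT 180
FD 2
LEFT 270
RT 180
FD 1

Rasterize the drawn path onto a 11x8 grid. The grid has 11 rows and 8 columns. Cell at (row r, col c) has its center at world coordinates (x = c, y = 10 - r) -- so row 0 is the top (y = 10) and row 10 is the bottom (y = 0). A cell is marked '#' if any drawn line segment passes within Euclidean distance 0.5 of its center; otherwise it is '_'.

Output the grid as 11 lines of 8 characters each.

Answer: _____###
_____#_#
_______#
_______#
_______#
______##
________
________
________
________
________

Derivation:
Segment 0: (6,5) -> (7,5)
Segment 1: (7,5) -> (7,10)
Segment 2: (7,10) -> (5,10)
Segment 3: (5,10) -> (5,9)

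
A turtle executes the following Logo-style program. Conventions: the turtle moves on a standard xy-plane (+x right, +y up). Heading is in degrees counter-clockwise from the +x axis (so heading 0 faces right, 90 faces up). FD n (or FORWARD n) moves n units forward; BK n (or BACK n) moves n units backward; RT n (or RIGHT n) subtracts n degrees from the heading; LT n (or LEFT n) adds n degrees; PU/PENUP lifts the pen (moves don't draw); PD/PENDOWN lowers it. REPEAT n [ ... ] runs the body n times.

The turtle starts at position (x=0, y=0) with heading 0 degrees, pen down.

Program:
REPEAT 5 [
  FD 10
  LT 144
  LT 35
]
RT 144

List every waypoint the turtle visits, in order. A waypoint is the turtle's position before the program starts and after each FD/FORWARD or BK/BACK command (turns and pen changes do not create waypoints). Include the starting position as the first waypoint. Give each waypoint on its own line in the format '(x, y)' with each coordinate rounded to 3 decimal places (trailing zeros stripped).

Answer: (0, 0)
(10, 0)
(0.002, 0.175)
(9.995, -0.174)
(0.009, 0.349)
(9.985, -0.349)

Derivation:
Executing turtle program step by step:
Start: pos=(0,0), heading=0, pen down
REPEAT 5 [
  -- iteration 1/5 --
  FD 10: (0,0) -> (10,0) [heading=0, draw]
  LT 144: heading 0 -> 144
  LT 35: heading 144 -> 179
  -- iteration 2/5 --
  FD 10: (10,0) -> (0.002,0.175) [heading=179, draw]
  LT 144: heading 179 -> 323
  LT 35: heading 323 -> 358
  -- iteration 3/5 --
  FD 10: (0.002,0.175) -> (9.995,-0.174) [heading=358, draw]
  LT 144: heading 358 -> 142
  LT 35: heading 142 -> 177
  -- iteration 4/5 --
  FD 10: (9.995,-0.174) -> (0.009,0.349) [heading=177, draw]
  LT 144: heading 177 -> 321
  LT 35: heading 321 -> 356
  -- iteration 5/5 --
  FD 10: (0.009,0.349) -> (9.985,-0.349) [heading=356, draw]
  LT 144: heading 356 -> 140
  LT 35: heading 140 -> 175
]
RT 144: heading 175 -> 31
Final: pos=(9.985,-0.349), heading=31, 5 segment(s) drawn
Waypoints (6 total):
(0, 0)
(10, 0)
(0.002, 0.175)
(9.995, -0.174)
(0.009, 0.349)
(9.985, -0.349)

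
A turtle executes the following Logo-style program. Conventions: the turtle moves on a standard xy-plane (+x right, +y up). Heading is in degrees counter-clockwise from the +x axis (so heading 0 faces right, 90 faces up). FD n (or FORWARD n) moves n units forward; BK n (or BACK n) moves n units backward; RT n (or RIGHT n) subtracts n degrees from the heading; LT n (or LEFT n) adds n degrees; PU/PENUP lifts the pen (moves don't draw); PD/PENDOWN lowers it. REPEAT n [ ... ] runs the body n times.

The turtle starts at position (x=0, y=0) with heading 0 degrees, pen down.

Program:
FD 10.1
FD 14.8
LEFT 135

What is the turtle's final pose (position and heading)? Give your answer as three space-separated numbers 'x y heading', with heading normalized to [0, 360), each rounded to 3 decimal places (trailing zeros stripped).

Answer: 24.9 0 135

Derivation:
Executing turtle program step by step:
Start: pos=(0,0), heading=0, pen down
FD 10.1: (0,0) -> (10.1,0) [heading=0, draw]
FD 14.8: (10.1,0) -> (24.9,0) [heading=0, draw]
LT 135: heading 0 -> 135
Final: pos=(24.9,0), heading=135, 2 segment(s) drawn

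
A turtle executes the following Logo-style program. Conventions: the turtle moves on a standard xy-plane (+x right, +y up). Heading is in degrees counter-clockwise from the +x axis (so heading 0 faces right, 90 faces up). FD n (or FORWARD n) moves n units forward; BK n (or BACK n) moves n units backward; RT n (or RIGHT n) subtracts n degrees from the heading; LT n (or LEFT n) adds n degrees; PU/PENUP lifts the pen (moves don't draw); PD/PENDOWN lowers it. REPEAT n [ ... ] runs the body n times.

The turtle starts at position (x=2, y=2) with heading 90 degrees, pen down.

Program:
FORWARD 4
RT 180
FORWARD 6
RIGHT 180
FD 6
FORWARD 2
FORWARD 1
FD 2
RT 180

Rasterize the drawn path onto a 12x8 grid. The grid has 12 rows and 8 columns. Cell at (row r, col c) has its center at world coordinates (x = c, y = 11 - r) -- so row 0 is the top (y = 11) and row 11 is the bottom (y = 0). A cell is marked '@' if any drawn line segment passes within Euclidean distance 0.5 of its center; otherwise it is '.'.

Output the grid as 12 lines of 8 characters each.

Answer: ..@.....
..@.....
..@.....
..@.....
..@.....
..@.....
..@.....
..@.....
..@.....
..@.....
..@.....
..@.....

Derivation:
Segment 0: (2,2) -> (2,6)
Segment 1: (2,6) -> (2,0)
Segment 2: (2,0) -> (2,6)
Segment 3: (2,6) -> (2,8)
Segment 4: (2,8) -> (2,9)
Segment 5: (2,9) -> (2,11)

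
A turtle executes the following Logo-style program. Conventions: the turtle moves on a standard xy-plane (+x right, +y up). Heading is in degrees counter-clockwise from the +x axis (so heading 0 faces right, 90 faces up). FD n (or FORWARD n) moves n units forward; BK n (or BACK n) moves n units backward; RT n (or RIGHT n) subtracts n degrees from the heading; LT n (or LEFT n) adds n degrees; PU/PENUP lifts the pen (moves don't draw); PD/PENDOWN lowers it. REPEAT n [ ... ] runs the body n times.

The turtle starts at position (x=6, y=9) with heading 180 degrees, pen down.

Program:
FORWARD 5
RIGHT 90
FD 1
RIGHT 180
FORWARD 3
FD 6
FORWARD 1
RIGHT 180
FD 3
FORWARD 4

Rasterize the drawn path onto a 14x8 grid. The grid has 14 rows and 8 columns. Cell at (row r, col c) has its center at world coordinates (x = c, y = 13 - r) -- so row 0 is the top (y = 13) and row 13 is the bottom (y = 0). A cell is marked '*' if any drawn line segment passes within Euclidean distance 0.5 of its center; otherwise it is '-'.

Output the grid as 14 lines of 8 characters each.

Answer: --------
--------
--------
-*------
-******-
-*------
-*------
-*------
-*------
-*------
-*------
-*------
-*------
-*------

Derivation:
Segment 0: (6,9) -> (1,9)
Segment 1: (1,9) -> (1,10)
Segment 2: (1,10) -> (1,7)
Segment 3: (1,7) -> (1,1)
Segment 4: (1,1) -> (1,0)
Segment 5: (1,0) -> (1,3)
Segment 6: (1,3) -> (1,7)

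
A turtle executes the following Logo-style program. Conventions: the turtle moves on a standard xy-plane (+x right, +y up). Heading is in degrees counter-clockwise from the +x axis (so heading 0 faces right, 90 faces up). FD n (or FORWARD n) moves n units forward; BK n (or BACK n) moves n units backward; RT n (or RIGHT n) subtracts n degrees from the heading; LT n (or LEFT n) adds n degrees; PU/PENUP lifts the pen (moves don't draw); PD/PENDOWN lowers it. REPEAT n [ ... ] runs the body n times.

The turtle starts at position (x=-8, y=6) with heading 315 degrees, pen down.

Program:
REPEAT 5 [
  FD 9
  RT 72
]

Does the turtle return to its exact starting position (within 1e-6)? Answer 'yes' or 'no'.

Executing turtle program step by step:
Start: pos=(-8,6), heading=315, pen down
REPEAT 5 [
  -- iteration 1/5 --
  FD 9: (-8,6) -> (-1.636,-0.364) [heading=315, draw]
  RT 72: heading 315 -> 243
  -- iteration 2/5 --
  FD 9: (-1.636,-0.364) -> (-5.722,-8.383) [heading=243, draw]
  RT 72: heading 243 -> 171
  -- iteration 3/5 --
  FD 9: (-5.722,-8.383) -> (-14.611,-6.975) [heading=171, draw]
  RT 72: heading 171 -> 99
  -- iteration 4/5 --
  FD 9: (-14.611,-6.975) -> (-16.019,1.914) [heading=99, draw]
  RT 72: heading 99 -> 27
  -- iteration 5/5 --
  FD 9: (-16.019,1.914) -> (-8,6) [heading=27, draw]
  RT 72: heading 27 -> 315
]
Final: pos=(-8,6), heading=315, 5 segment(s) drawn

Start position: (-8, 6)
Final position: (-8, 6)
Distance = 0; < 1e-6 -> CLOSED

Answer: yes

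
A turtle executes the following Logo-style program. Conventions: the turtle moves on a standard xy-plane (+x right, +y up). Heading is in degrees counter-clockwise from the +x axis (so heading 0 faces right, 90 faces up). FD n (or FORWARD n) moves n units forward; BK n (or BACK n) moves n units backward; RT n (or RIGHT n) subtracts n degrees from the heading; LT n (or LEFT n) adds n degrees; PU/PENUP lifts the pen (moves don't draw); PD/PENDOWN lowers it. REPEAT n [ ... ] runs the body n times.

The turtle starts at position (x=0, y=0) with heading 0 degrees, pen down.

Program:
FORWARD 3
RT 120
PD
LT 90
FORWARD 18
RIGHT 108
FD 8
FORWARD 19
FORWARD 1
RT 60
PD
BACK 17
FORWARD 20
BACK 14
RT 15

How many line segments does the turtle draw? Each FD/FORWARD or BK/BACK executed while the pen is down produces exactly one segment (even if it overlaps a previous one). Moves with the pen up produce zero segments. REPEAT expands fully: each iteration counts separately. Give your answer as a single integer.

Executing turtle program step by step:
Start: pos=(0,0), heading=0, pen down
FD 3: (0,0) -> (3,0) [heading=0, draw]
RT 120: heading 0 -> 240
PD: pen down
LT 90: heading 240 -> 330
FD 18: (3,0) -> (18.588,-9) [heading=330, draw]
RT 108: heading 330 -> 222
FD 8: (18.588,-9) -> (12.643,-14.353) [heading=222, draw]
FD 19: (12.643,-14.353) -> (-1.476,-27.067) [heading=222, draw]
FD 1: (-1.476,-27.067) -> (-2.22,-27.736) [heading=222, draw]
RT 60: heading 222 -> 162
PD: pen down
BK 17: (-2.22,-27.736) -> (13.948,-32.989) [heading=162, draw]
FD 20: (13.948,-32.989) -> (-5.073,-26.809) [heading=162, draw]
BK 14: (-5.073,-26.809) -> (8.242,-31.135) [heading=162, draw]
RT 15: heading 162 -> 147
Final: pos=(8.242,-31.135), heading=147, 8 segment(s) drawn
Segments drawn: 8

Answer: 8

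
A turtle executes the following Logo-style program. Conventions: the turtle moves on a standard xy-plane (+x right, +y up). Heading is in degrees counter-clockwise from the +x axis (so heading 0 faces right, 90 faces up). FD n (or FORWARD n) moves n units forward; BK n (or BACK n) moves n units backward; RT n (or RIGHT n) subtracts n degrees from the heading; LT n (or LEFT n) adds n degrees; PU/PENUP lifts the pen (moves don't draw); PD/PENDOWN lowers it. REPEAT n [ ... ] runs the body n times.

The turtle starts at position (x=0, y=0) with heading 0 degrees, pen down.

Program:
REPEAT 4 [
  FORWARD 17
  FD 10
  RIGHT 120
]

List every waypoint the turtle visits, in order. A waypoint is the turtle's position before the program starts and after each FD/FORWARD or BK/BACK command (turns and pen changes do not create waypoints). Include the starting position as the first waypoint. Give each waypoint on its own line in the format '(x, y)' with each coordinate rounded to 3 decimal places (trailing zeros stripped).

Executing turtle program step by step:
Start: pos=(0,0), heading=0, pen down
REPEAT 4 [
  -- iteration 1/4 --
  FD 17: (0,0) -> (17,0) [heading=0, draw]
  FD 10: (17,0) -> (27,0) [heading=0, draw]
  RT 120: heading 0 -> 240
  -- iteration 2/4 --
  FD 17: (27,0) -> (18.5,-14.722) [heading=240, draw]
  FD 10: (18.5,-14.722) -> (13.5,-23.383) [heading=240, draw]
  RT 120: heading 240 -> 120
  -- iteration 3/4 --
  FD 17: (13.5,-23.383) -> (5,-8.66) [heading=120, draw]
  FD 10: (5,-8.66) -> (0,0) [heading=120, draw]
  RT 120: heading 120 -> 0
  -- iteration 4/4 --
  FD 17: (0,0) -> (17,0) [heading=0, draw]
  FD 10: (17,0) -> (27,0) [heading=0, draw]
  RT 120: heading 0 -> 240
]
Final: pos=(27,0), heading=240, 8 segment(s) drawn
Waypoints (9 total):
(0, 0)
(17, 0)
(27, 0)
(18.5, -14.722)
(13.5, -23.383)
(5, -8.66)
(0, 0)
(17, 0)
(27, 0)

Answer: (0, 0)
(17, 0)
(27, 0)
(18.5, -14.722)
(13.5, -23.383)
(5, -8.66)
(0, 0)
(17, 0)
(27, 0)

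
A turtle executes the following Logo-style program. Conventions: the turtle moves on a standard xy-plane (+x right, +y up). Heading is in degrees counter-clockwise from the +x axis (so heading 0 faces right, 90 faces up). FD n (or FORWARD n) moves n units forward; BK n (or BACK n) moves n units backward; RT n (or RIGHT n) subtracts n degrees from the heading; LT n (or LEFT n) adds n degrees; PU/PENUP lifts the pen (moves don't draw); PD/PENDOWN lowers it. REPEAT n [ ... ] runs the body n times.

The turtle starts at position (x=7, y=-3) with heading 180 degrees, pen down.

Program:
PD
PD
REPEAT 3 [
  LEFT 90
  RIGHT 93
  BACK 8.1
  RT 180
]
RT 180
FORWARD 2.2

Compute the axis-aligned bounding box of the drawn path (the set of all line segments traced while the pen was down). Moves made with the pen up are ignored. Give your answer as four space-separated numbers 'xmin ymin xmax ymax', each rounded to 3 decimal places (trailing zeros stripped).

Answer: 7 -3.844 15.089 -2.577

Derivation:
Executing turtle program step by step:
Start: pos=(7,-3), heading=180, pen down
PD: pen down
PD: pen down
REPEAT 3 [
  -- iteration 1/3 --
  LT 90: heading 180 -> 270
  RT 93: heading 270 -> 177
  BK 8.1: (7,-3) -> (15.089,-3.424) [heading=177, draw]
  RT 180: heading 177 -> 357
  -- iteration 2/3 --
  LT 90: heading 357 -> 87
  RT 93: heading 87 -> 354
  BK 8.1: (15.089,-3.424) -> (7.033,-2.577) [heading=354, draw]
  RT 180: heading 354 -> 174
  -- iteration 3/3 --
  LT 90: heading 174 -> 264
  RT 93: heading 264 -> 171
  BK 8.1: (7.033,-2.577) -> (15.034,-3.844) [heading=171, draw]
  RT 180: heading 171 -> 351
]
RT 180: heading 351 -> 171
FD 2.2: (15.034,-3.844) -> (12.861,-3.5) [heading=171, draw]
Final: pos=(12.861,-3.5), heading=171, 4 segment(s) drawn

Segment endpoints: x in {7, 7.033, 12.861, 15.034, 15.089}, y in {-3.844, -3.5, -3.424, -3, -2.577}
xmin=7, ymin=-3.844, xmax=15.089, ymax=-2.577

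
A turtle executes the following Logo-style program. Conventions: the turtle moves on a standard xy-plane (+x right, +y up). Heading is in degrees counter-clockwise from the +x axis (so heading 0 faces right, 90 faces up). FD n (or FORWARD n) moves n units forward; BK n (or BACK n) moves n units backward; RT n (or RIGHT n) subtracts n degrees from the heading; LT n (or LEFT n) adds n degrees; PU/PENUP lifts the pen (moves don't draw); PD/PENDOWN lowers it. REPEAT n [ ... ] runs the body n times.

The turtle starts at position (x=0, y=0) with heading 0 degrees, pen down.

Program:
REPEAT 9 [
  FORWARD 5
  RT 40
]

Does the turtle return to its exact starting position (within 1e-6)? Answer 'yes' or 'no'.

Answer: yes

Derivation:
Executing turtle program step by step:
Start: pos=(0,0), heading=0, pen down
REPEAT 9 [
  -- iteration 1/9 --
  FD 5: (0,0) -> (5,0) [heading=0, draw]
  RT 40: heading 0 -> 320
  -- iteration 2/9 --
  FD 5: (5,0) -> (8.83,-3.214) [heading=320, draw]
  RT 40: heading 320 -> 280
  -- iteration 3/9 --
  FD 5: (8.83,-3.214) -> (9.698,-8.138) [heading=280, draw]
  RT 40: heading 280 -> 240
  -- iteration 4/9 --
  FD 5: (9.698,-8.138) -> (7.198,-12.468) [heading=240, draw]
  RT 40: heading 240 -> 200
  -- iteration 5/9 --
  FD 5: (7.198,-12.468) -> (2.5,-14.178) [heading=200, draw]
  RT 40: heading 200 -> 160
  -- iteration 6/9 --
  FD 5: (2.5,-14.178) -> (-2.198,-12.468) [heading=160, draw]
  RT 40: heading 160 -> 120
  -- iteration 7/9 --
  FD 5: (-2.198,-12.468) -> (-4.698,-8.138) [heading=120, draw]
  RT 40: heading 120 -> 80
  -- iteration 8/9 --
  FD 5: (-4.698,-8.138) -> (-3.83,-3.214) [heading=80, draw]
  RT 40: heading 80 -> 40
  -- iteration 9/9 --
  FD 5: (-3.83,-3.214) -> (0,0) [heading=40, draw]
  RT 40: heading 40 -> 0
]
Final: pos=(0,0), heading=0, 9 segment(s) drawn

Start position: (0, 0)
Final position: (0, 0)
Distance = 0; < 1e-6 -> CLOSED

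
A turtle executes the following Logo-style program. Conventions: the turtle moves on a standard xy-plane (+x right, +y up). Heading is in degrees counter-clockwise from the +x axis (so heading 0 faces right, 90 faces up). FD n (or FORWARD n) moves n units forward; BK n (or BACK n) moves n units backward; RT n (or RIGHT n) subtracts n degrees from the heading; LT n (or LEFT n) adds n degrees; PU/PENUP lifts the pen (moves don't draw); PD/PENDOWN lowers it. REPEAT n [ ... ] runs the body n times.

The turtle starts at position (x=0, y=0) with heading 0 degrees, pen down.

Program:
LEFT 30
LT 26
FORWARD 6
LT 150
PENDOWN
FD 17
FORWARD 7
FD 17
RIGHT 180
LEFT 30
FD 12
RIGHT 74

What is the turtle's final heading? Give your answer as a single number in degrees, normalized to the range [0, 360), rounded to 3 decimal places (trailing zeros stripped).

Executing turtle program step by step:
Start: pos=(0,0), heading=0, pen down
LT 30: heading 0 -> 30
LT 26: heading 30 -> 56
FD 6: (0,0) -> (3.355,4.974) [heading=56, draw]
LT 150: heading 56 -> 206
PD: pen down
FD 17: (3.355,4.974) -> (-11.924,-2.478) [heading=206, draw]
FD 7: (-11.924,-2.478) -> (-18.216,-5.547) [heading=206, draw]
FD 17: (-18.216,-5.547) -> (-33.495,-12.999) [heading=206, draw]
RT 180: heading 206 -> 26
LT 30: heading 26 -> 56
FD 12: (-33.495,-12.999) -> (-26.785,-3.051) [heading=56, draw]
RT 74: heading 56 -> 342
Final: pos=(-26.785,-3.051), heading=342, 5 segment(s) drawn

Answer: 342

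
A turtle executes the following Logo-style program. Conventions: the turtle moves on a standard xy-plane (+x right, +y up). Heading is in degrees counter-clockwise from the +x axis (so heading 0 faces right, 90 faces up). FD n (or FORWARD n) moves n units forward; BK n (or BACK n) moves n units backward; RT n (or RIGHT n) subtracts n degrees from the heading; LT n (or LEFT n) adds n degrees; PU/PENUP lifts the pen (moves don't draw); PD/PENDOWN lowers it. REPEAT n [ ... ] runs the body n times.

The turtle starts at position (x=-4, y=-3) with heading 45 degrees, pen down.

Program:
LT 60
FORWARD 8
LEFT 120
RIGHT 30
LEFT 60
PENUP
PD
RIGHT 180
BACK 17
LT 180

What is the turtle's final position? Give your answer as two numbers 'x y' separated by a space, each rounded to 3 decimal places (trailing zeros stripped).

Answer: -10.47 -11.693

Derivation:
Executing turtle program step by step:
Start: pos=(-4,-3), heading=45, pen down
LT 60: heading 45 -> 105
FD 8: (-4,-3) -> (-6.071,4.727) [heading=105, draw]
LT 120: heading 105 -> 225
RT 30: heading 225 -> 195
LT 60: heading 195 -> 255
PU: pen up
PD: pen down
RT 180: heading 255 -> 75
BK 17: (-6.071,4.727) -> (-10.47,-11.693) [heading=75, draw]
LT 180: heading 75 -> 255
Final: pos=(-10.47,-11.693), heading=255, 2 segment(s) drawn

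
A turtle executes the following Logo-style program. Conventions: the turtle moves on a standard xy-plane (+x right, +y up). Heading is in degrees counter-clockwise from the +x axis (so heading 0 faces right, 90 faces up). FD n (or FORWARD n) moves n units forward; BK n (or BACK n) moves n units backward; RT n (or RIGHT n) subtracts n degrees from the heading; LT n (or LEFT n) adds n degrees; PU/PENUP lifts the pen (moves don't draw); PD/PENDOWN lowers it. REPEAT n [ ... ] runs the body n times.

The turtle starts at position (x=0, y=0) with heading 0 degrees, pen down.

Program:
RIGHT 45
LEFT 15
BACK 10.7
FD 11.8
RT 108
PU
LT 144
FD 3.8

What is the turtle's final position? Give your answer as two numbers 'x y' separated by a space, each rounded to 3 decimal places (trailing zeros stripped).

Answer: 4.732 -0.153

Derivation:
Executing turtle program step by step:
Start: pos=(0,0), heading=0, pen down
RT 45: heading 0 -> 315
LT 15: heading 315 -> 330
BK 10.7: (0,0) -> (-9.266,5.35) [heading=330, draw]
FD 11.8: (-9.266,5.35) -> (0.953,-0.55) [heading=330, draw]
RT 108: heading 330 -> 222
PU: pen up
LT 144: heading 222 -> 6
FD 3.8: (0.953,-0.55) -> (4.732,-0.153) [heading=6, move]
Final: pos=(4.732,-0.153), heading=6, 2 segment(s) drawn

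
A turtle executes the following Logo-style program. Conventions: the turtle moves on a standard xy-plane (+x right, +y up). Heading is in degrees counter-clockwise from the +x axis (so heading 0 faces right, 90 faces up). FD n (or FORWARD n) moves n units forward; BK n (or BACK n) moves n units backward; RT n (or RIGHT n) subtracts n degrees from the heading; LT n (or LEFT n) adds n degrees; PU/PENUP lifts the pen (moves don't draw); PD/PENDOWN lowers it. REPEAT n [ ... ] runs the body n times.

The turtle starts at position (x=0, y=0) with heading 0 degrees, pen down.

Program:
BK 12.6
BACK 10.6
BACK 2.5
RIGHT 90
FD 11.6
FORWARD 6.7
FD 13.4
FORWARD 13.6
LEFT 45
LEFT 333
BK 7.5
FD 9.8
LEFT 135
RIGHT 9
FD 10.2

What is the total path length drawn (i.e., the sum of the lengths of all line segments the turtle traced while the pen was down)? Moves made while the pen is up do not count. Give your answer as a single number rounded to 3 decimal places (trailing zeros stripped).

Executing turtle program step by step:
Start: pos=(0,0), heading=0, pen down
BK 12.6: (0,0) -> (-12.6,0) [heading=0, draw]
BK 10.6: (-12.6,0) -> (-23.2,0) [heading=0, draw]
BK 2.5: (-23.2,0) -> (-25.7,0) [heading=0, draw]
RT 90: heading 0 -> 270
FD 11.6: (-25.7,0) -> (-25.7,-11.6) [heading=270, draw]
FD 6.7: (-25.7,-11.6) -> (-25.7,-18.3) [heading=270, draw]
FD 13.4: (-25.7,-18.3) -> (-25.7,-31.7) [heading=270, draw]
FD 13.6: (-25.7,-31.7) -> (-25.7,-45.3) [heading=270, draw]
LT 45: heading 270 -> 315
LT 333: heading 315 -> 288
BK 7.5: (-25.7,-45.3) -> (-28.018,-38.167) [heading=288, draw]
FD 9.8: (-28.018,-38.167) -> (-24.989,-47.487) [heading=288, draw]
LT 135: heading 288 -> 63
RT 9: heading 63 -> 54
FD 10.2: (-24.989,-47.487) -> (-18.994,-39.235) [heading=54, draw]
Final: pos=(-18.994,-39.235), heading=54, 10 segment(s) drawn

Segment lengths:
  seg 1: (0,0) -> (-12.6,0), length = 12.6
  seg 2: (-12.6,0) -> (-23.2,0), length = 10.6
  seg 3: (-23.2,0) -> (-25.7,0), length = 2.5
  seg 4: (-25.7,0) -> (-25.7,-11.6), length = 11.6
  seg 5: (-25.7,-11.6) -> (-25.7,-18.3), length = 6.7
  seg 6: (-25.7,-18.3) -> (-25.7,-31.7), length = 13.4
  seg 7: (-25.7,-31.7) -> (-25.7,-45.3), length = 13.6
  seg 8: (-25.7,-45.3) -> (-28.018,-38.167), length = 7.5
  seg 9: (-28.018,-38.167) -> (-24.989,-47.487), length = 9.8
  seg 10: (-24.989,-47.487) -> (-18.994,-39.235), length = 10.2
Total = 98.5

Answer: 98.5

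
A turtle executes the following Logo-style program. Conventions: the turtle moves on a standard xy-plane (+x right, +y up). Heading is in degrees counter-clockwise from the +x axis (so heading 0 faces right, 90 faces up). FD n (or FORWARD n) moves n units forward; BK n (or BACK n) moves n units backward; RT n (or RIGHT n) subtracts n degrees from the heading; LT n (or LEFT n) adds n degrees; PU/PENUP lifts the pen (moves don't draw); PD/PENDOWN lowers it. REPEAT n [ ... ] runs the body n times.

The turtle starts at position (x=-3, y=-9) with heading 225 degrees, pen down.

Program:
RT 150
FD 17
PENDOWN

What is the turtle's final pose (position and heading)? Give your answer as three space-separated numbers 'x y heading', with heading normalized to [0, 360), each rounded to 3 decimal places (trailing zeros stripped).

Answer: 1.4 7.421 75

Derivation:
Executing turtle program step by step:
Start: pos=(-3,-9), heading=225, pen down
RT 150: heading 225 -> 75
FD 17: (-3,-9) -> (1.4,7.421) [heading=75, draw]
PD: pen down
Final: pos=(1.4,7.421), heading=75, 1 segment(s) drawn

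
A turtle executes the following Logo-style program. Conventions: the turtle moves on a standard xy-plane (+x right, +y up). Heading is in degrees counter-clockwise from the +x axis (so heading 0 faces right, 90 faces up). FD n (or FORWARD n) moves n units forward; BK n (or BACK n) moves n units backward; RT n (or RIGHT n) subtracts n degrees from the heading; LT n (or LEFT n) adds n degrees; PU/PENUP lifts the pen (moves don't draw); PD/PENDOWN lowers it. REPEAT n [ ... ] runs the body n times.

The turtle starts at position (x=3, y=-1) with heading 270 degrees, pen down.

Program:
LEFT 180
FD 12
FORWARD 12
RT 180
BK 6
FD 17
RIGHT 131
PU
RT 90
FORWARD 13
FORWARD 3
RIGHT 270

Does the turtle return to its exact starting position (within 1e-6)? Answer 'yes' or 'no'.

Executing turtle program step by step:
Start: pos=(3,-1), heading=270, pen down
LT 180: heading 270 -> 90
FD 12: (3,-1) -> (3,11) [heading=90, draw]
FD 12: (3,11) -> (3,23) [heading=90, draw]
RT 180: heading 90 -> 270
BK 6: (3,23) -> (3,29) [heading=270, draw]
FD 17: (3,29) -> (3,12) [heading=270, draw]
RT 131: heading 270 -> 139
PU: pen up
RT 90: heading 139 -> 49
FD 13: (3,12) -> (11.529,21.811) [heading=49, move]
FD 3: (11.529,21.811) -> (13.497,24.075) [heading=49, move]
RT 270: heading 49 -> 139
Final: pos=(13.497,24.075), heading=139, 4 segment(s) drawn

Start position: (3, -1)
Final position: (13.497, 24.075)
Distance = 27.184; >= 1e-6 -> NOT closed

Answer: no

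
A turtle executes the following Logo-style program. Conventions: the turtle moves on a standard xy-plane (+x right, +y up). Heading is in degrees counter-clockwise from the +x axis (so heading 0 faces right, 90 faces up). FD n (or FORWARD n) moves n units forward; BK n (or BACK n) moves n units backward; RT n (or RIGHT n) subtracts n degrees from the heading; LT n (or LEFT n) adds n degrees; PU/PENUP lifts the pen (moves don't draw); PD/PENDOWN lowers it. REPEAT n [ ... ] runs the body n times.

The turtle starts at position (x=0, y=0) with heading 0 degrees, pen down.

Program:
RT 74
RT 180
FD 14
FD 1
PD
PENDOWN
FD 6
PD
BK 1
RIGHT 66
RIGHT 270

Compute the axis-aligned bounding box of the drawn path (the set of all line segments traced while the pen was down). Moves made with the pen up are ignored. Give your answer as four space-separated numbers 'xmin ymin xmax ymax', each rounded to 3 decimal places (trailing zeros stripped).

Executing turtle program step by step:
Start: pos=(0,0), heading=0, pen down
RT 74: heading 0 -> 286
RT 180: heading 286 -> 106
FD 14: (0,0) -> (-3.859,13.458) [heading=106, draw]
FD 1: (-3.859,13.458) -> (-4.135,14.419) [heading=106, draw]
PD: pen down
PD: pen down
FD 6: (-4.135,14.419) -> (-5.788,20.186) [heading=106, draw]
PD: pen down
BK 1: (-5.788,20.186) -> (-5.513,19.225) [heading=106, draw]
RT 66: heading 106 -> 40
RT 270: heading 40 -> 130
Final: pos=(-5.513,19.225), heading=130, 4 segment(s) drawn

Segment endpoints: x in {-5.788, -5.513, -4.135, -3.859, 0}, y in {0, 13.458, 14.419, 19.225, 20.186}
xmin=-5.788, ymin=0, xmax=0, ymax=20.186

Answer: -5.788 0 0 20.186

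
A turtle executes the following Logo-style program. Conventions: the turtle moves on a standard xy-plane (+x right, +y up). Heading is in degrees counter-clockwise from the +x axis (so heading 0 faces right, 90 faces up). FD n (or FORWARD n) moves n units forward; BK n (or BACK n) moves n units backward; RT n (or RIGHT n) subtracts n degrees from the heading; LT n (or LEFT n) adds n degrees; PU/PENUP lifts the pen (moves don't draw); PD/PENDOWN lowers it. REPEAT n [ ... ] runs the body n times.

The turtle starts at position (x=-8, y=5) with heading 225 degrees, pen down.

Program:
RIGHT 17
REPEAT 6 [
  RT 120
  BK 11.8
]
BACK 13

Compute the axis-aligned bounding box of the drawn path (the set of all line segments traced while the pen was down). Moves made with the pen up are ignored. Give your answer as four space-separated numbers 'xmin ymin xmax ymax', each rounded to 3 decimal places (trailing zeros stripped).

Answer: -18.419 -6.793 3.478 11.103

Derivation:
Executing turtle program step by step:
Start: pos=(-8,5), heading=225, pen down
RT 17: heading 225 -> 208
REPEAT 6 [
  -- iteration 1/6 --
  RT 120: heading 208 -> 88
  BK 11.8: (-8,5) -> (-8.412,-6.793) [heading=88, draw]
  -- iteration 2/6 --
  RT 120: heading 88 -> 328
  BK 11.8: (-8.412,-6.793) -> (-18.419,-0.54) [heading=328, draw]
  -- iteration 3/6 --
  RT 120: heading 328 -> 208
  BK 11.8: (-18.419,-0.54) -> (-8,5) [heading=208, draw]
  -- iteration 4/6 --
  RT 120: heading 208 -> 88
  BK 11.8: (-8,5) -> (-8.412,-6.793) [heading=88, draw]
  -- iteration 5/6 --
  RT 120: heading 88 -> 328
  BK 11.8: (-8.412,-6.793) -> (-18.419,-0.54) [heading=328, draw]
  -- iteration 6/6 --
  RT 120: heading 328 -> 208
  BK 11.8: (-18.419,-0.54) -> (-8,5) [heading=208, draw]
]
BK 13: (-8,5) -> (3.478,11.103) [heading=208, draw]
Final: pos=(3.478,11.103), heading=208, 7 segment(s) drawn

Segment endpoints: x in {-18.419, -18.419, -8.412, -8.412, -8, -8, 3.478}, y in {-6.793, -6.793, -0.54, -0.54, 5, 5, 5, 11.103}
xmin=-18.419, ymin=-6.793, xmax=3.478, ymax=11.103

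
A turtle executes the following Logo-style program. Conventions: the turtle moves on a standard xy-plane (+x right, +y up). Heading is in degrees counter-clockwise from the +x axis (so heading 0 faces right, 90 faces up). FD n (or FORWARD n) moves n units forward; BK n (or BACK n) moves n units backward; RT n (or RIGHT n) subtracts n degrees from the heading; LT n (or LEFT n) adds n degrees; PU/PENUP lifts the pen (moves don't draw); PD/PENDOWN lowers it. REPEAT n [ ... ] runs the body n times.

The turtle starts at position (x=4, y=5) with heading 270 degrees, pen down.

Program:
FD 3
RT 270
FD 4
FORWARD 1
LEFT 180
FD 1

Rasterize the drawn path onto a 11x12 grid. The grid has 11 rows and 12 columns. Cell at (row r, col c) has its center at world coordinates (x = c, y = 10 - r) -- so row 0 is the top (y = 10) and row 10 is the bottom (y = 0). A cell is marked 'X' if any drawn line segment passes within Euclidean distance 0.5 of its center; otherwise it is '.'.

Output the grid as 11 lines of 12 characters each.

Answer: ............
............
............
............
............
....X.......
....X.......
....X.......
....XXXXXX..
............
............

Derivation:
Segment 0: (4,5) -> (4,2)
Segment 1: (4,2) -> (8,2)
Segment 2: (8,2) -> (9,2)
Segment 3: (9,2) -> (8,2)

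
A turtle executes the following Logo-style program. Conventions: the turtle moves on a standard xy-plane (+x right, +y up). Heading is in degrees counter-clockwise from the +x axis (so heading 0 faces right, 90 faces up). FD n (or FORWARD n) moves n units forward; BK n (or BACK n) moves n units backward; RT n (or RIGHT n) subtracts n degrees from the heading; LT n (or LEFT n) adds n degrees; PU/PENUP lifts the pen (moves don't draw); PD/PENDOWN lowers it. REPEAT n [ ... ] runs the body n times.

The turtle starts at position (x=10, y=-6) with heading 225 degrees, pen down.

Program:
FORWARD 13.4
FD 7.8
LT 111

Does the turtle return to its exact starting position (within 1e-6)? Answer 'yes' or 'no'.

Answer: no

Derivation:
Executing turtle program step by step:
Start: pos=(10,-6), heading=225, pen down
FD 13.4: (10,-6) -> (0.525,-15.475) [heading=225, draw]
FD 7.8: (0.525,-15.475) -> (-4.991,-20.991) [heading=225, draw]
LT 111: heading 225 -> 336
Final: pos=(-4.991,-20.991), heading=336, 2 segment(s) drawn

Start position: (10, -6)
Final position: (-4.991, -20.991)
Distance = 21.2; >= 1e-6 -> NOT closed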